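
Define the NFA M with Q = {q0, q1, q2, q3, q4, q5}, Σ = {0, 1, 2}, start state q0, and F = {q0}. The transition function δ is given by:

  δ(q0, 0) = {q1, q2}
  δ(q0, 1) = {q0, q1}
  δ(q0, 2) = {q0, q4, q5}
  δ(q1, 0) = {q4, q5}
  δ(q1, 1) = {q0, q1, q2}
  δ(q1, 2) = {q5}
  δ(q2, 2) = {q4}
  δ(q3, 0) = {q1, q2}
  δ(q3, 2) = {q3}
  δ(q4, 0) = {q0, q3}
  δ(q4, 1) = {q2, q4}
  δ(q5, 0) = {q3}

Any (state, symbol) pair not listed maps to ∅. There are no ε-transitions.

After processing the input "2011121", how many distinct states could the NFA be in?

Start in {q0}.
Read '2': q0→{q0, q4, q5}; now {q0, q4, q5}.
Read '0': q0→{q1, q2}, q4→{q0, q3}, q5→{q3}; now {q0, q1, q2, q3}.
Read '1': q0→{q0, q1}, q1→{q0, q1, q2}, q2→∅, q3→∅; now {q0, q1, q2}.
Read '1': q0→{q0, q1}, q1→{q0, q1, q2}, q2→∅; now {q0, q1, q2}.
Read '1': q0→{q0, q1}, q1→{q0, q1, q2}, q2→∅; now {q0, q1, q2}.
Read '2': q0→{q0, q4, q5}, q1→{q5}, q2→{q4}; now {q0, q4, q5}.
Read '1': q0→{q0, q1}, q4→{q2, q4}, q5→∅; now {q0, q1, q2, q4}.
That set has 4 states.

4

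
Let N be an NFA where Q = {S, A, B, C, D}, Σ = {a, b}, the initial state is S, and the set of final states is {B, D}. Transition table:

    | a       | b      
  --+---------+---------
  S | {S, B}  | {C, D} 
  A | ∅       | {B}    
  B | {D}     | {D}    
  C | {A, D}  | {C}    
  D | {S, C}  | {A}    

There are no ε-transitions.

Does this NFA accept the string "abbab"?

Yes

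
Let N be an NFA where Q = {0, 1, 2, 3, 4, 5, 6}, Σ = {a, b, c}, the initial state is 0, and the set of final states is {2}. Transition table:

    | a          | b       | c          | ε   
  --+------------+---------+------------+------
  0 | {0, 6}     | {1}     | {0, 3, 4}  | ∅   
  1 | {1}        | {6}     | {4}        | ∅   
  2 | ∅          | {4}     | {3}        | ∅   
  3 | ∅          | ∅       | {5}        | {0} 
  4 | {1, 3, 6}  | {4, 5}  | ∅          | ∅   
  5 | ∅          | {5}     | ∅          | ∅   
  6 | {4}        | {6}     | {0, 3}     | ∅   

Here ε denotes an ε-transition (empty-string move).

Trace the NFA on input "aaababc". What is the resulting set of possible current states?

{0, 3, 4}

Start in {0}.
Read 'a': {0} → {0, 6}.
Read 'a': {0, 6} → {0, 4, 6}.
Read 'a': {0, 4, 6} → {0, 1, 3, 4, 6}.
Read 'b': {0, 1, 3, 4, 6} → {1, 4, 5, 6}.
Read 'a': {1, 4, 5, 6} → {0, 1, 3, 4, 6}.
Read 'b': {0, 1, 3, 4, 6} → {1, 4, 5, 6}.
Read 'c': {1, 4, 5, 6} → {0, 3, 4}.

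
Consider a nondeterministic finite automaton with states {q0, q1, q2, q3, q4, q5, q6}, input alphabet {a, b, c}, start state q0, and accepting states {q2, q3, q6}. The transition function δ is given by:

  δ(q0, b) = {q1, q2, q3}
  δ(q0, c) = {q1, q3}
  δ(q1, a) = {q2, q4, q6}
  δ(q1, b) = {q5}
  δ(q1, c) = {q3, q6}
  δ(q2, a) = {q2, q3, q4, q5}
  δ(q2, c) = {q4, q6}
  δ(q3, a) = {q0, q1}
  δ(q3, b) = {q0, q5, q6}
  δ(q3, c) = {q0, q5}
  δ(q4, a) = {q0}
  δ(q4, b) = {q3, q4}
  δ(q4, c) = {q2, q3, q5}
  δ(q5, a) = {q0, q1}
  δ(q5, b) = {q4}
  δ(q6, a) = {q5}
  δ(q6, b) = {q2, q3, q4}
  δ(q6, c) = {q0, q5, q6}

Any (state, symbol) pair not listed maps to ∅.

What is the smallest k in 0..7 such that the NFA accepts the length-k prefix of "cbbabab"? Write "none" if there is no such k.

1

Start in {q0}.
Read 'c': q0→{q1, q3}; now {q1, q3}.
None of the earlier sets intersect F, but {q1, q3} does.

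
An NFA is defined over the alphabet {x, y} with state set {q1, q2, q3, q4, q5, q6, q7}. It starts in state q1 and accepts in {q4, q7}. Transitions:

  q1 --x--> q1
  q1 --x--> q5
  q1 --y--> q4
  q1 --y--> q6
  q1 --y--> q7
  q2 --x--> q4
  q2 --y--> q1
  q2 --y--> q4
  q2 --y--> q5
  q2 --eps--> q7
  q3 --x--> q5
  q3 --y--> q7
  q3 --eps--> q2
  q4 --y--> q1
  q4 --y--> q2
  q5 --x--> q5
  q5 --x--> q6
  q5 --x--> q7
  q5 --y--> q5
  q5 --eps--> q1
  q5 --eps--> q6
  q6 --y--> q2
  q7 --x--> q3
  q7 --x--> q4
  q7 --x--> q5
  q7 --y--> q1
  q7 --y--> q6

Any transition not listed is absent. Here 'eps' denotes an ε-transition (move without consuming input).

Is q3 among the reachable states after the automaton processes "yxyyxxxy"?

No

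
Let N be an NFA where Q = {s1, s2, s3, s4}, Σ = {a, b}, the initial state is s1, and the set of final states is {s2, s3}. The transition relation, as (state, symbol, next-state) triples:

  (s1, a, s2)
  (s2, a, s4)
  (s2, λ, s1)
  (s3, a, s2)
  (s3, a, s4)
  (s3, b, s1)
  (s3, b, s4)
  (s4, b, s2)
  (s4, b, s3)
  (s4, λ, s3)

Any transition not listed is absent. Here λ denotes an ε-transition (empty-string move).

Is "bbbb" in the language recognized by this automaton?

Start in {s1}.
Read 'b': {s1} → ∅.
The set is empty and remains empty for the remaining 3 symbols.
The final set ∅ contains no accepting state.

No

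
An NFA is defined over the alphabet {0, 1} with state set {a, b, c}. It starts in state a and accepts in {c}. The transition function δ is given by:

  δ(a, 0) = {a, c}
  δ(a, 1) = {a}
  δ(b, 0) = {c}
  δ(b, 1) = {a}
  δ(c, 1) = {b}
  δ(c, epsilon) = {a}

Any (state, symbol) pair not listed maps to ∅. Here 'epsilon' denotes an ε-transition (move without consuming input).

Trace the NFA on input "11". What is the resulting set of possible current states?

{a}

Start in {a}.
Read '1': {a} → {a}.
Read '1': {a} → {a}.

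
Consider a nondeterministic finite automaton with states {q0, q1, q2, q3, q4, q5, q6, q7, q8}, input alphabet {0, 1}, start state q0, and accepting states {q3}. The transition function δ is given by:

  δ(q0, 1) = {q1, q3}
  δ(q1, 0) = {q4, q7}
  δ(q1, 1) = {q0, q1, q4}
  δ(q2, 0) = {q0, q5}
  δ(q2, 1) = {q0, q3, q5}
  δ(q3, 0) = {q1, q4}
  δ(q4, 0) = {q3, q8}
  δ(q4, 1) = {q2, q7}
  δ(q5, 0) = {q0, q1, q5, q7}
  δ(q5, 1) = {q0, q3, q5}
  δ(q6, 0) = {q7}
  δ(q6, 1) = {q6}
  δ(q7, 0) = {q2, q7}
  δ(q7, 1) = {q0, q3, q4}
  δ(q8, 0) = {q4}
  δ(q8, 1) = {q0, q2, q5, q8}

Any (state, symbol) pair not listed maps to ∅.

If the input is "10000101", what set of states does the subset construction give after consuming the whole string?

Start in {q0}.
Read '1': q0→{q1, q3}; now {q1, q3}.
Read '0': q1→{q4, q7}, q3→{q1, q4}; now {q1, q4, q7}.
Read '0': q1→{q4, q7}, q4→{q3, q8}, q7→{q2, q7}; now {q2, q3, q4, q7, q8}.
Read '0': q2→{q0, q5}, q3→{q1, q4}, q4→{q3, q8}, q7→{q2, q7}, q8→{q4}; now {q0, q1, q2, q3, q4, q5, q7, q8}.
Read '0': q0→∅, q1→{q4, q7}, q2→{q0, q5}, q3→{q1, q4}, q4→{q3, q8}, q5→{q0, q1, q5, q7}, q7→{q2, q7}, q8→{q4}; now {q0, q1, q2, q3, q4, q5, q7, q8}.
Read '1': q0→{q1, q3}, q1→{q0, q1, q4}, q2→{q0, q3, q5}, q3→∅, q4→{q2, q7}, q5→{q0, q3, q5}, q7→{q0, q3, q4}, q8→{q0, q2, q5, q8}; now {q0, q1, q2, q3, q4, q5, q7, q8}.
Read '0': q0→∅, q1→{q4, q7}, q2→{q0, q5}, q3→{q1, q4}, q4→{q3, q8}, q5→{q0, q1, q5, q7}, q7→{q2, q7}, q8→{q4}; now {q0, q1, q2, q3, q4, q5, q7, q8}.
Read '1': q0→{q1, q3}, q1→{q0, q1, q4}, q2→{q0, q3, q5}, q3→∅, q4→{q2, q7}, q5→{q0, q3, q5}, q7→{q0, q3, q4}, q8→{q0, q2, q5, q8}; now {q0, q1, q2, q3, q4, q5, q7, q8}.

{q0, q1, q2, q3, q4, q5, q7, q8}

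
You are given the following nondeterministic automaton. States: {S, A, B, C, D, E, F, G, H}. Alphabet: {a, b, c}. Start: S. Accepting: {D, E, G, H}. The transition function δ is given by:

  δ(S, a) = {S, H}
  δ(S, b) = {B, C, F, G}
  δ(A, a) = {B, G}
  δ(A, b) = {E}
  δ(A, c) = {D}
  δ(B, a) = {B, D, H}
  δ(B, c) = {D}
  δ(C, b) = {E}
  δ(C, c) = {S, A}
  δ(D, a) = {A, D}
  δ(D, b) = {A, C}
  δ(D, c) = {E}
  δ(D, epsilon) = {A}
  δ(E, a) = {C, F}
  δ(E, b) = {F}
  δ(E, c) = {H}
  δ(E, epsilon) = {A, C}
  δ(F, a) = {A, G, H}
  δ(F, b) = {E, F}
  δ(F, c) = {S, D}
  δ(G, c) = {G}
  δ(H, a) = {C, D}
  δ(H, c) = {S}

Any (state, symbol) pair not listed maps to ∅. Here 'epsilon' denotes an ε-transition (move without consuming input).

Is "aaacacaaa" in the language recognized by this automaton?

Start in {S}.
Read 'a': {S} → {S, H}.
Read 'a': {S, H} → {S, A, C, D, H}.
Read 'a': {S, A, C, D, H} → {S, A, B, C, D, G, H}.
Read 'c': {S, A, B, C, D, G, H} → {S, A, C, D, E, G}.
Read 'a': {S, A, C, D, E, G} → {S, A, B, C, D, F, G, H}.
Read 'c': {S, A, B, C, D, F, G, H} → {S, A, C, D, E, G}.
Read 'a': {S, A, C, D, E, G} → {S, A, B, C, D, F, G, H}.
Read 'a': {S, A, B, C, D, F, G, H} → {S, A, B, C, D, G, H}.
Read 'a': {S, A, B, C, D, G, H} → {S, A, B, C, D, G, H}.
The final set {S, A, B, C, D, G, H} contains the accepting states D, G, H.

Yes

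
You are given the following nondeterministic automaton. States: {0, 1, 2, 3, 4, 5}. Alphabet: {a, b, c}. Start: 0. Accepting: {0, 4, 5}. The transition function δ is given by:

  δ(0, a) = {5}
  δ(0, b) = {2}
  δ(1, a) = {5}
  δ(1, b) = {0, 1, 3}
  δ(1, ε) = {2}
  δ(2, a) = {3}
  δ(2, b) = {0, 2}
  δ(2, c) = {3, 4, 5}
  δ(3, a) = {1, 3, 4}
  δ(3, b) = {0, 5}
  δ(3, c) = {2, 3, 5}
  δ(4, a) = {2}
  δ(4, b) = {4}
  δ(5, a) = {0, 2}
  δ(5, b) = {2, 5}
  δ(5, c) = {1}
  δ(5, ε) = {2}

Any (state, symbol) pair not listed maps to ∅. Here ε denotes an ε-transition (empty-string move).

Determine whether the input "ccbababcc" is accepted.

No

Start in {0}.
Read 'c': 0→∅; now ∅.
The set is empty and remains empty for the remaining 8 symbols.
The final set ∅ contains no accepting state.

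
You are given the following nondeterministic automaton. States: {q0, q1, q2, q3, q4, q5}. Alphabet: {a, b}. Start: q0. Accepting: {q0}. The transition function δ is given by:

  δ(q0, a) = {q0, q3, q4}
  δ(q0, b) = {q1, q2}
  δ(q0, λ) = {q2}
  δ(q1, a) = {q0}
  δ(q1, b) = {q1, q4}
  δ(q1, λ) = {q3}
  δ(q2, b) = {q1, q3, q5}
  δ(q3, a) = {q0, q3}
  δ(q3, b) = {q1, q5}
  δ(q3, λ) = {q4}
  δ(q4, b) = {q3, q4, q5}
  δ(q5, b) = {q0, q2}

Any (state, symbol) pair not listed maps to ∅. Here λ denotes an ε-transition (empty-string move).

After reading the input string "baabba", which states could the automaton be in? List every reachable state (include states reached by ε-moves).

{q0, q2, q3, q4}

Start: ε-closure({q0}) = {q0, q2}.
Read 'b': q0→{q1, q2}, q2→{q1, q3, q5}; union {q1, q2, q3, q5}; ε-closure = {q1, q2, q3, q4, q5}.
Read 'a': q1→{q0}, q2→∅, q3→{q0, q3}, q4→∅, q5→∅; union {q0, q3}; ε-closure = {q0, q2, q3, q4}.
Read 'a': q0→{q0, q3, q4}, q2→∅, q3→{q0, q3}, q4→∅; union {q0, q3, q4}; ε-closure = {q0, q2, q3, q4}.
Read 'b': q0→{q1, q2}, q2→{q1, q3, q5}, q3→{q1, q5}, q4→{q3, q4, q5}; now {q1, q2, q3, q4, q5}.
Read 'b': q1→{q1, q4}, q2→{q1, q3, q5}, q3→{q1, q5}, q4→{q3, q4, q5}, q5→{q0, q2}; now {q0, q1, q2, q3, q4, q5}.
Read 'a': q0→{q0, q3, q4}, q1→{q0}, q2→∅, q3→{q0, q3}, q4→∅, q5→∅; union {q0, q3, q4}; ε-closure = {q0, q2, q3, q4}.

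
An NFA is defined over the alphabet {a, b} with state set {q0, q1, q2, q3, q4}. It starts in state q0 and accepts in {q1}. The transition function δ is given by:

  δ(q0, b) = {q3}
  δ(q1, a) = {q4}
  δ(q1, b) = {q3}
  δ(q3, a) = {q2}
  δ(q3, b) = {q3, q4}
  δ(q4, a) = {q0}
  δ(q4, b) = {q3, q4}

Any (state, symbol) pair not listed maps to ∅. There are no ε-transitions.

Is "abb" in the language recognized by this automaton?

No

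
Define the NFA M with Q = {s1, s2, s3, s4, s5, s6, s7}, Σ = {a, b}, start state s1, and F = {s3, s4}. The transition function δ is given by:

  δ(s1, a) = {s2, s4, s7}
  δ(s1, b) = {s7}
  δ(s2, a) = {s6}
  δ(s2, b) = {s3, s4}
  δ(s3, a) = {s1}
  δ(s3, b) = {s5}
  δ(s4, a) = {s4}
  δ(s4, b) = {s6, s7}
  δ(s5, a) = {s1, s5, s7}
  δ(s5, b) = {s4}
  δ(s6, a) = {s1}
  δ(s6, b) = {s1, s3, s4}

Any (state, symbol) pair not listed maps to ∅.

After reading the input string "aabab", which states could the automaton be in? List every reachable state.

{s3, s4, s6, s7}

Start in {s1}.
Read 'a': s1→{s2, s4, s7}; now {s2, s4, s7}.
Read 'a': s2→{s6}, s4→{s4}, s7→∅; now {s4, s6}.
Read 'b': s4→{s6, s7}, s6→{s1, s3, s4}; now {s1, s3, s4, s6, s7}.
Read 'a': s1→{s2, s4, s7}, s3→{s1}, s4→{s4}, s6→{s1}, s7→∅; now {s1, s2, s4, s7}.
Read 'b': s1→{s7}, s2→{s3, s4}, s4→{s6, s7}, s7→∅; now {s3, s4, s6, s7}.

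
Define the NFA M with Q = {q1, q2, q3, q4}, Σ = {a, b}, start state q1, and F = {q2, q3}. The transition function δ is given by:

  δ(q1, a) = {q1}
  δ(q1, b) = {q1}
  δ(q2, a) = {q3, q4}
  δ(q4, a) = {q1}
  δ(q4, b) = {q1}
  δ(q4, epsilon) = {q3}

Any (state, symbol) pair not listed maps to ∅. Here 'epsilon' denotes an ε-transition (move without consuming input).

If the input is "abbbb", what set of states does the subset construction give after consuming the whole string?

{q1}

Start in {q1}.
Read 'a': q1→{q1}; now {q1}.
Read 'b': q1→{q1}; now {q1}.
Read 'b': q1→{q1}; now {q1}.
Read 'b': q1→{q1}; now {q1}.
Read 'b': q1→{q1}; now {q1}.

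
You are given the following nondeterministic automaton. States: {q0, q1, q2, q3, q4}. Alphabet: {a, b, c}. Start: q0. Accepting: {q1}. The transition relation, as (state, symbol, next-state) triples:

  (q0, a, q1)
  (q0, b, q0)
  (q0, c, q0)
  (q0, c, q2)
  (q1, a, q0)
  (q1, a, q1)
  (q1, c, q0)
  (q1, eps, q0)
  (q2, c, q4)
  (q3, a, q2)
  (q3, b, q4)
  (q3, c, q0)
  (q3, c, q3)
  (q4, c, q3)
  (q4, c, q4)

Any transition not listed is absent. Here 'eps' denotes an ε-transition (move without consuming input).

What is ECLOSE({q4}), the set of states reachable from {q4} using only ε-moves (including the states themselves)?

{q4}

Begin with {q4}.
No ε-moves leave this set, so the closure equals the set itself.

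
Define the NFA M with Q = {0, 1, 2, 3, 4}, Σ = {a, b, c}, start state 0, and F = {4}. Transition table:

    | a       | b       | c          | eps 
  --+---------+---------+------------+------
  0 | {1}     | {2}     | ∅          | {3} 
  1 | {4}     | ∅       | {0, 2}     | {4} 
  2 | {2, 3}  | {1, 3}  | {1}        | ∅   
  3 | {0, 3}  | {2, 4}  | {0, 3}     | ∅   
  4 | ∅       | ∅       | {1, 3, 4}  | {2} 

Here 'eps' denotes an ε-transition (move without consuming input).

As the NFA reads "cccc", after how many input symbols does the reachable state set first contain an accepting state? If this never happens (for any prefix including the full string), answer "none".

none

Start: ε-closure({0}) = {0, 3}.
Read 'c': {0, 3} → {0, 3}.
Read 'c': {0, 3} → {0, 3}.
Read 'c': {0, 3} → {0, 3}.
Read 'c': {0, 3} → {0, 3}.
No reachable set along the way intersects F.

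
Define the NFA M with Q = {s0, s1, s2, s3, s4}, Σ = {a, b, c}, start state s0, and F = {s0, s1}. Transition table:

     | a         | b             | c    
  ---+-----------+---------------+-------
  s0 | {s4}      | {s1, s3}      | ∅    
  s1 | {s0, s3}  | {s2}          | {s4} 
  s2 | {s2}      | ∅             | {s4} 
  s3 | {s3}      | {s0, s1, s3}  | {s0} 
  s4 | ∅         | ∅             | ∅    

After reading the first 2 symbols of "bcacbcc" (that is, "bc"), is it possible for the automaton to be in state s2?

Start in {s0}.
Read 'b': {s0} → {s1, s3}.
Read 'c': {s1, s3} → {s0, s4}.
State s2 is not in {s0, s4}.

No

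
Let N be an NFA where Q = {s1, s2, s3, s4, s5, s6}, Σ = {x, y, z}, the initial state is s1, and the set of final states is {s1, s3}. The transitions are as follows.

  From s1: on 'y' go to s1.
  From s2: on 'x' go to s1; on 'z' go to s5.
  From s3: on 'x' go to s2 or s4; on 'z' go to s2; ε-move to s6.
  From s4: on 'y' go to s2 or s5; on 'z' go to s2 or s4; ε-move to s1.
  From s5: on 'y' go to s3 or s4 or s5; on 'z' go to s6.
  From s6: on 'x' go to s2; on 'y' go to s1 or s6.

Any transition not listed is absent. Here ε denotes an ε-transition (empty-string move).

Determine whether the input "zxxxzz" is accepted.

No

Start in {s1}.
Read 'z': s1→∅; now ∅.
The set is empty and remains empty for the remaining 5 symbols.
The final set ∅ contains no accepting state.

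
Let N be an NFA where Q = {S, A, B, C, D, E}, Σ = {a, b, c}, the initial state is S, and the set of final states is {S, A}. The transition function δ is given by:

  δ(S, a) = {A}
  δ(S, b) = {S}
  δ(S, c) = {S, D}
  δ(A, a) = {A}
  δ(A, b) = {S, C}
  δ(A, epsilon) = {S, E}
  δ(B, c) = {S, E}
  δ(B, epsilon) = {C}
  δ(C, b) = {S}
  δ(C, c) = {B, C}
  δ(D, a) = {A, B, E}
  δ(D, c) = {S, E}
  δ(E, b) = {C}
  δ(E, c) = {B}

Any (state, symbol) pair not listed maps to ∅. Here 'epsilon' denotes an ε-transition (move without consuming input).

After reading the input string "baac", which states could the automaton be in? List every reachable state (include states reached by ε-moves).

Start in {S}.
Read 'b': S→{S}; now {S}.
Read 'a': S→{A}; union {A}; ε-closure = {S, A, E}.
Read 'a': S→{A}, A→{A}, E→∅; union {A}; ε-closure = {S, A, E}.
Read 'c': S→{S, D}, A→∅, E→{B}; union {S, B, D}; ε-closure = {S, B, C, D}.

{S, B, C, D}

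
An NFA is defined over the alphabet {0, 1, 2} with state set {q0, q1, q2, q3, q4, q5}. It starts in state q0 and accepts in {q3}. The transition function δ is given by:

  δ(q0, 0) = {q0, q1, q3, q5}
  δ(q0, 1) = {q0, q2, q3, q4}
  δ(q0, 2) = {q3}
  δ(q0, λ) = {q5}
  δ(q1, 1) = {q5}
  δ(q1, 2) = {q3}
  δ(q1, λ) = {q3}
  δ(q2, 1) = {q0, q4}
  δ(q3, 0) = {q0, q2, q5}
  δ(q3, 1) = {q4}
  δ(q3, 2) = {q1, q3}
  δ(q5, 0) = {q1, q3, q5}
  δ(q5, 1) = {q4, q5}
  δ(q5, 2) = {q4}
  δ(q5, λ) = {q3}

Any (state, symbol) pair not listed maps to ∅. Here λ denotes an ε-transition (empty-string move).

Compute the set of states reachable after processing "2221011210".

{q0, q1, q2, q3, q5}

Start: ε-closure({q0}) = {q0, q3, q5}.
Read '2': {q0, q3, q5} → {q1, q3, q4}.
Read '2': {q1, q3, q4} → {q1, q3}.
Read '2': {q1, q3} → {q1, q3}.
Read '1': {q1, q3} → {q3, q4, q5}.
Read '0': {q3, q4, q5} → {q0, q1, q2, q3, q5}.
Read '1': {q0, q1, q2, q3, q5} → {q0, q2, q3, q4, q5}.
Read '1': {q0, q2, q3, q4, q5} → {q0, q2, q3, q4, q5}.
Read '2': {q0, q2, q3, q4, q5} → {q1, q3, q4}.
Read '1': {q1, q3, q4} → {q3, q4, q5}.
Read '0': {q3, q4, q5} → {q0, q1, q2, q3, q5}.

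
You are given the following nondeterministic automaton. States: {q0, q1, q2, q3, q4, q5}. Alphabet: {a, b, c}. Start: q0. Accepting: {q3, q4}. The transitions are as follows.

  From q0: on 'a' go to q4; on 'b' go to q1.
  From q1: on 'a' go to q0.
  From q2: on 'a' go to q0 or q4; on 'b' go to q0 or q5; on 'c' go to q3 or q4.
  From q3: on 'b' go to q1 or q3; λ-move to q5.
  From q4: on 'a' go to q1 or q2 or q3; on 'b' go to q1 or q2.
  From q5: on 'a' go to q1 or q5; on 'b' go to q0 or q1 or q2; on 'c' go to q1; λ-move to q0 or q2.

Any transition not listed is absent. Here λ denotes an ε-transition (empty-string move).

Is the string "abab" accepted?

No

Start in {q0}.
Read 'a': {q0} → {q4}.
Read 'b': {q4} → {q1, q2}.
Read 'a': {q1, q2} → {q0, q4}.
Read 'b': {q0, q4} → {q1, q2}.
The final set {q1, q2} contains no accepting state.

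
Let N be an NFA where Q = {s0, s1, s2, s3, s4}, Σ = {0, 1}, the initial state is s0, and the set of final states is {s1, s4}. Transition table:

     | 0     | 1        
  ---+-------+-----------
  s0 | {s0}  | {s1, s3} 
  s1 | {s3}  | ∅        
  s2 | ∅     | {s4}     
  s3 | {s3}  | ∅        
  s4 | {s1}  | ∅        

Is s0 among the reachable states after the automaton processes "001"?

No

Start in {s0}.
Read '0': s0→{s0}; now {s0}.
Read '0': s0→{s0}; now {s0}.
Read '1': s0→{s1, s3}; now {s1, s3}.
State s0 is not in {s1, s3}.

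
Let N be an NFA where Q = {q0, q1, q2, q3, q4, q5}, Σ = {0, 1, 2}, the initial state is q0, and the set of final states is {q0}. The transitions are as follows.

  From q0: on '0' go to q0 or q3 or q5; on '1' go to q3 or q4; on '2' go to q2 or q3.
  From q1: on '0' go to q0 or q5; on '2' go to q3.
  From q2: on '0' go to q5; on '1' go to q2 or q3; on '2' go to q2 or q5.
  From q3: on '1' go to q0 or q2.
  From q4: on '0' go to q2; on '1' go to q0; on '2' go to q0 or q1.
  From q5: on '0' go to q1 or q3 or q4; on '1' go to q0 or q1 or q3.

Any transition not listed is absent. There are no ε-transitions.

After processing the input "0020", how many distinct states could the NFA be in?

3

Start in {q0}.
Read '0': q0→{q0, q3, q5}; now {q0, q3, q5}.
Read '0': q0→{q0, q3, q5}, q3→∅, q5→{q1, q3, q4}; now {q0, q1, q3, q4, q5}.
Read '2': q0→{q2, q3}, q1→{q3}, q3→∅, q4→{q0, q1}, q5→∅; now {q0, q1, q2, q3}.
Read '0': q0→{q0, q3, q5}, q1→{q0, q5}, q2→{q5}, q3→∅; now {q0, q3, q5}.
That set has 3 states.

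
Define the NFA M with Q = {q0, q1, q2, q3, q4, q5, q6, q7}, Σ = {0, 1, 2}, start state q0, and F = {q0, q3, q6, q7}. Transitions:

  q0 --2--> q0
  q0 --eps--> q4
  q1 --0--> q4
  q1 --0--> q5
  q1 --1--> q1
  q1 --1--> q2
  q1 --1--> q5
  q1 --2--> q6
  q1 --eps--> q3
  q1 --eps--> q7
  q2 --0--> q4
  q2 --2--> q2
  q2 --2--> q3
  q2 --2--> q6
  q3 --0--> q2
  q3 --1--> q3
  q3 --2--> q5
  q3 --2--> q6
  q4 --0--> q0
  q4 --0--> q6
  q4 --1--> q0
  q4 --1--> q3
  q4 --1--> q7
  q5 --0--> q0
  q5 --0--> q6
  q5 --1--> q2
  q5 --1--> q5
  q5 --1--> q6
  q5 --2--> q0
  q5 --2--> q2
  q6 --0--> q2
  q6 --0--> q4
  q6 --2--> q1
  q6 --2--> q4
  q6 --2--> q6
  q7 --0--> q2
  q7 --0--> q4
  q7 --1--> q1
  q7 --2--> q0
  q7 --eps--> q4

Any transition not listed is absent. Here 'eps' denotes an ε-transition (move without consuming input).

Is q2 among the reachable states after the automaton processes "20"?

Start: ε-closure({q0}) = {q0, q4}.
Read '2': q0→{q0}, q4→∅; union {q0}; ε-closure = {q0, q4}.
Read '0': q0→∅, q4→{q0, q6}; union {q0, q6}; ε-closure = {q0, q4, q6}.
State q2 is not in {q0, q4, q6}.

No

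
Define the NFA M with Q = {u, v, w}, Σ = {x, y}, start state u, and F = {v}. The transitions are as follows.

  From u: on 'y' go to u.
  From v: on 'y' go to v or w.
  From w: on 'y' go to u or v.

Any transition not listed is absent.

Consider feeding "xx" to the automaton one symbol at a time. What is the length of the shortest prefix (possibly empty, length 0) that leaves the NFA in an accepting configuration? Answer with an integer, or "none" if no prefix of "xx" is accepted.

none

Start in {u}.
Read 'x': {u} → ∅.
The set is empty and remains empty for the remaining 1 symbol.
No reachable set along the way intersects F.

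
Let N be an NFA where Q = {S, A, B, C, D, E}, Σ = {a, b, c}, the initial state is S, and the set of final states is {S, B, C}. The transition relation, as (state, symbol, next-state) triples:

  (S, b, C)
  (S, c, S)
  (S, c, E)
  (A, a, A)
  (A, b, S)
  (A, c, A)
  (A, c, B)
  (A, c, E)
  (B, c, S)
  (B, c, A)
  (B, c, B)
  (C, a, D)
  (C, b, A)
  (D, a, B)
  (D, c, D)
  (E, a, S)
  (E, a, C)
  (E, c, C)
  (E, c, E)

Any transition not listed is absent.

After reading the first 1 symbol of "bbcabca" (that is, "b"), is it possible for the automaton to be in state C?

Yes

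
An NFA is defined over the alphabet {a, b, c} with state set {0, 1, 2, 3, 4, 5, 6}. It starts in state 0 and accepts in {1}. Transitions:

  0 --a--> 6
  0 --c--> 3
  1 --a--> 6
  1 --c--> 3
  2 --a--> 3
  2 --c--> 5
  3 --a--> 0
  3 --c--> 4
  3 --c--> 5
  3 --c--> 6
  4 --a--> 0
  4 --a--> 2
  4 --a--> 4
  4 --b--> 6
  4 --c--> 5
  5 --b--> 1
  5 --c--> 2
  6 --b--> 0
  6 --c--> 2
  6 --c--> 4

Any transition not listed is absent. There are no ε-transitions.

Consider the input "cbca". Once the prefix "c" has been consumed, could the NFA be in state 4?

Start in {0}.
Read 'c': 0→{3}; now {3}.
State 4 is not in {3}.

No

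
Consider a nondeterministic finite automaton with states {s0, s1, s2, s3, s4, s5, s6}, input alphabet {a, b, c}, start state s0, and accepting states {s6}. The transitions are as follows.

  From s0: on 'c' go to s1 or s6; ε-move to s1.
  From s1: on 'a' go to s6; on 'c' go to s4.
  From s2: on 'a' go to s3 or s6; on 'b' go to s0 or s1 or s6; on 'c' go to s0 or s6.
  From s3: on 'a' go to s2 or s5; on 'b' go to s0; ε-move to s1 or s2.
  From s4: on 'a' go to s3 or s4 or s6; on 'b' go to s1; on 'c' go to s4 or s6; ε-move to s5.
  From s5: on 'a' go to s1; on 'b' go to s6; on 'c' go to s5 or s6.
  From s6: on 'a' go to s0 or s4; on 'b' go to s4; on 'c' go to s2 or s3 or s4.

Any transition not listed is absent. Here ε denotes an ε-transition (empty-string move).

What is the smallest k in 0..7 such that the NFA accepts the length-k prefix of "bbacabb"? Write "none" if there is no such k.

Start: ε-closure({s0}) = {s0, s1}.
Read 'b': {s0, s1} → ∅.
The set is empty and remains empty for the remaining 6 symbols.
No reachable set along the way intersects F.

none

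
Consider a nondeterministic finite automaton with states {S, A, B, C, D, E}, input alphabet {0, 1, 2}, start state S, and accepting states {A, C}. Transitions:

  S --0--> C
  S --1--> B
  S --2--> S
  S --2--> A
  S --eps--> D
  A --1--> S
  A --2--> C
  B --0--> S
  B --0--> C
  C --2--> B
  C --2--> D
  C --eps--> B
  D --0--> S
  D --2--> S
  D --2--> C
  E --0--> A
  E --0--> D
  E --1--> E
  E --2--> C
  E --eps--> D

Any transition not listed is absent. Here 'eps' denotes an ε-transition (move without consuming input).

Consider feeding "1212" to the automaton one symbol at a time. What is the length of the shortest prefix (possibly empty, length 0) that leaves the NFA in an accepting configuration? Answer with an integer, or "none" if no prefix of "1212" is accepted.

none

Start: ε-closure({S}) = {S, D}.
Read '1': {S, D} → {B}.
Read '2': {B} → ∅.
The set is empty and remains empty for the remaining 2 symbols.
No reachable set along the way intersects F.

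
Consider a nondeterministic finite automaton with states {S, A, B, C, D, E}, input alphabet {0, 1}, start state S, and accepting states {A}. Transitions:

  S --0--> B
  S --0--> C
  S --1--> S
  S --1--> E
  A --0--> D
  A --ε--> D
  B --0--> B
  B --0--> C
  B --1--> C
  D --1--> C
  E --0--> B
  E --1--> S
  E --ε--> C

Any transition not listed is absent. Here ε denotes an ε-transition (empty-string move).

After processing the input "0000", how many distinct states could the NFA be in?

2

Start in {S}.
Read '0': S→{B, C}; now {B, C}.
Read '0': B→{B, C}, C→∅; now {B, C}.
Read '0': B→{B, C}, C→∅; now {B, C}.
Read '0': B→{B, C}, C→∅; now {B, C}.
That set has 2 states.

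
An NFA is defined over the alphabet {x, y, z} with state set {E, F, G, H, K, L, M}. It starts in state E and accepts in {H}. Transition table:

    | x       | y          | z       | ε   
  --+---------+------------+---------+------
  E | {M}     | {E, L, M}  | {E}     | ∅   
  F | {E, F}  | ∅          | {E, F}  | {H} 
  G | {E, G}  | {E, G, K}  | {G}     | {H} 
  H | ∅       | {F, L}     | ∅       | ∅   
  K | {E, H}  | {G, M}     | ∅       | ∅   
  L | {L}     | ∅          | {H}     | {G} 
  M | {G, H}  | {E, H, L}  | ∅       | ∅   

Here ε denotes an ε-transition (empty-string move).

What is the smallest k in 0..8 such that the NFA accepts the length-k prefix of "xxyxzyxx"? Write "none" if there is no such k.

2

Start in {E}.
Read 'x': E→{M}; now {M}.
Read 'x': M→{G, H}; now {G, H}.
None of the earlier sets intersect F, but {G, H} does.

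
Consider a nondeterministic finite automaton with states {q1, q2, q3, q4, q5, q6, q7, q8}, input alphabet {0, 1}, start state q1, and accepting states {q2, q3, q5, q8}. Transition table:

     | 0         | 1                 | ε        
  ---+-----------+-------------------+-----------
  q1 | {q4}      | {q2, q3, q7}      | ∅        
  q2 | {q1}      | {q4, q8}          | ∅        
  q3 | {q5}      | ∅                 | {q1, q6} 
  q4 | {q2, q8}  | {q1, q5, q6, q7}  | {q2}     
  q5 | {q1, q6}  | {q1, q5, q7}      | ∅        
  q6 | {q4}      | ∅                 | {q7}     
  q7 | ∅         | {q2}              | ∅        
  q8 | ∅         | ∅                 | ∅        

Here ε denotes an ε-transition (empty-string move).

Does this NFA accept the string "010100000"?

Yes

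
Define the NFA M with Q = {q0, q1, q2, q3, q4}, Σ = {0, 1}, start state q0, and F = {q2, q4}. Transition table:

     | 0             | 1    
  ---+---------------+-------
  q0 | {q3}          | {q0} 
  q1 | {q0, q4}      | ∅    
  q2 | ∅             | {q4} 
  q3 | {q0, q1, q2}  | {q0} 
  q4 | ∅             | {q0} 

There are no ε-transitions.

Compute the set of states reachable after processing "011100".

{q0, q1, q2}

Start in {q0}.
Read '0': {q0} → {q3}.
Read '1': {q3} → {q0}.
Read '1': {q0} → {q0}.
Read '1': {q0} → {q0}.
Read '0': {q0} → {q3}.
Read '0': {q3} → {q0, q1, q2}.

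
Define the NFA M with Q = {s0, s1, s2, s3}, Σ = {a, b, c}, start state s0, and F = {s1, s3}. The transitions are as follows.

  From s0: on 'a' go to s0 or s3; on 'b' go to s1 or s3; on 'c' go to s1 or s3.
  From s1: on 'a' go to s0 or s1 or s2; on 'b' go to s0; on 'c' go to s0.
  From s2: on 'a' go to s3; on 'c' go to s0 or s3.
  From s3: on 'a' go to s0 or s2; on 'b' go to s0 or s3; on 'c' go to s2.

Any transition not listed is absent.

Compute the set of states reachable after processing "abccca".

{s0, s1, s2, s3}

Start in {s0}.
Read 'a': {s0} → {s0, s3}.
Read 'b': {s0, s3} → {s0, s1, s3}.
Read 'c': {s0, s1, s3} → {s0, s1, s2, s3}.
Read 'c': {s0, s1, s2, s3} → {s0, s1, s2, s3}.
Read 'c': {s0, s1, s2, s3} → {s0, s1, s2, s3}.
Read 'a': {s0, s1, s2, s3} → {s0, s1, s2, s3}.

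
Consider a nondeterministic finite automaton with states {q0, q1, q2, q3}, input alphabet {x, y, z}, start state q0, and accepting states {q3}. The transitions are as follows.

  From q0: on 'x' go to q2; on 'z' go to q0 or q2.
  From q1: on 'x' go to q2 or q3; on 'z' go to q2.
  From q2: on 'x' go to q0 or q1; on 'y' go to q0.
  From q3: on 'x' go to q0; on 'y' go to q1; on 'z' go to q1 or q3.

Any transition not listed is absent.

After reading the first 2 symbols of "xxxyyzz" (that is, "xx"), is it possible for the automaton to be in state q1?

Yes

Start in {q0}.
Read 'x': {q0} → {q2}.
Read 'x': {q2} → {q0, q1}.
State q1 is in {q0, q1}.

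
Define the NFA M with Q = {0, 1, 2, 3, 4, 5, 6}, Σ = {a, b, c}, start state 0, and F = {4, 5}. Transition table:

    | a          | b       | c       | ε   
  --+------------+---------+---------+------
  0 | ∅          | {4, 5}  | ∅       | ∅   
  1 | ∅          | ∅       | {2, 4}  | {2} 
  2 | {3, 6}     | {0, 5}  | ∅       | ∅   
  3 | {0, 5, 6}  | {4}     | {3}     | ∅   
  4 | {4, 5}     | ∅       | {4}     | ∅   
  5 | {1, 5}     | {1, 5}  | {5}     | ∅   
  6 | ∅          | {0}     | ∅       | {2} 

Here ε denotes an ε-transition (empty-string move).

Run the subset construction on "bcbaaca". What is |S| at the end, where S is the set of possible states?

7

Start in {0}.
Read 'b': 0→{4, 5}; now {4, 5}.
Read 'c': 4→{4}, 5→{5}; now {4, 5}.
Read 'b': 4→∅, 5→{1, 5}; union {1, 5}; ε-closure = {1, 2, 5}.
Read 'a': 1→∅, 2→{3, 6}, 5→{1, 5}; union {1, 3, 5, 6}; ε-closure = {1, 2, 3, 5, 6}.
Read 'a': 1→∅, 2→{3, 6}, 3→{0, 5, 6}, 5→{1, 5}, 6→∅; union {0, 1, 3, 5, 6}; ε-closure = {0, 1, 2, 3, 5, 6}.
Read 'c': 0→∅, 1→{2, 4}, 2→∅, 3→{3}, 5→{5}, 6→∅; now {2, 3, 4, 5}.
Read 'a': 2→{3, 6}, 3→{0, 5, 6}, 4→{4, 5}, 5→{1, 5}; union {0, 1, 3, 4, 5, 6}; ε-closure = {0, 1, 2, 3, 4, 5, 6}.
That set has 7 states.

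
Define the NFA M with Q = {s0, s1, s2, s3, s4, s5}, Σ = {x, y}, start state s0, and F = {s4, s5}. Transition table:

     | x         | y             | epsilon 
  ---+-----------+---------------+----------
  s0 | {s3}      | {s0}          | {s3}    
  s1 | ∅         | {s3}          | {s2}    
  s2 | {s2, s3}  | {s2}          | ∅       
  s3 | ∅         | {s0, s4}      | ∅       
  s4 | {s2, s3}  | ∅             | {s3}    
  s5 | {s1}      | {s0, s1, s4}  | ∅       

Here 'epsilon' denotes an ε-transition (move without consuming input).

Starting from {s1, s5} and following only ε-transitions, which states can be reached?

{s1, s2, s5}

Begin with {s1, s5}.
ε-move s1 → s2; add s2.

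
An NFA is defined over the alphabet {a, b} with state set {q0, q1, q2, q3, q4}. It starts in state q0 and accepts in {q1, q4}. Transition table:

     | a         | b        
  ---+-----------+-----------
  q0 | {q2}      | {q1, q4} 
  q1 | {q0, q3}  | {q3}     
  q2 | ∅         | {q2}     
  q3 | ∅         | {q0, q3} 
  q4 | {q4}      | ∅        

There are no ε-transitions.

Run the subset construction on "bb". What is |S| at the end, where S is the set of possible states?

1

Start in {q0}.
Read 'b': {q0} → {q1, q4}.
Read 'b': {q1, q4} → {q3}.
That set has 1 state.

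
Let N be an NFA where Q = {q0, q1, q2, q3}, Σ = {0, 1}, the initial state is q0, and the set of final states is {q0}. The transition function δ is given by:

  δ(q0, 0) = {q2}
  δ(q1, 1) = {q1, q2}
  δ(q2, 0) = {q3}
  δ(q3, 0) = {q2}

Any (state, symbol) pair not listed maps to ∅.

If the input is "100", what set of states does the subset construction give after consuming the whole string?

∅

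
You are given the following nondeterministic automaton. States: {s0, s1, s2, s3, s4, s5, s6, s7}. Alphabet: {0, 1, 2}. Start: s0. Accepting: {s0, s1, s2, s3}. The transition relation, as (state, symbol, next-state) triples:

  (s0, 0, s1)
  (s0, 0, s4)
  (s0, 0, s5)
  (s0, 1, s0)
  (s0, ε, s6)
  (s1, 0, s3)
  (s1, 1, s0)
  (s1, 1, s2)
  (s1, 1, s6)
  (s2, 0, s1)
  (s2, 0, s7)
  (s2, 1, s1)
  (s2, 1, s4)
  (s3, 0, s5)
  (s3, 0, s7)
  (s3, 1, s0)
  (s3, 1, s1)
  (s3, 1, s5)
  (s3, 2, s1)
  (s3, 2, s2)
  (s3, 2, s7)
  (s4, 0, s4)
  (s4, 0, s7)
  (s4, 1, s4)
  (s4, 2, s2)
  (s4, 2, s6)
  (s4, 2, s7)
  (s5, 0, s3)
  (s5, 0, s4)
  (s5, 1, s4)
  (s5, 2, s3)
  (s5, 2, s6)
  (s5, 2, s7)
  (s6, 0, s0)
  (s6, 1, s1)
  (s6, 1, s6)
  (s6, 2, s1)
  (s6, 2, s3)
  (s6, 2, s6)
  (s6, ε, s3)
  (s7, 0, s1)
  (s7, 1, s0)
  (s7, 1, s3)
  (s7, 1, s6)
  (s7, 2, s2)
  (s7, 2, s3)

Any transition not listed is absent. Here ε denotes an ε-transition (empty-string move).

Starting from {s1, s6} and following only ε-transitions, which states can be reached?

{s1, s3, s6}

Begin with {s1, s6}.
ε-move s6 → s3; add s3.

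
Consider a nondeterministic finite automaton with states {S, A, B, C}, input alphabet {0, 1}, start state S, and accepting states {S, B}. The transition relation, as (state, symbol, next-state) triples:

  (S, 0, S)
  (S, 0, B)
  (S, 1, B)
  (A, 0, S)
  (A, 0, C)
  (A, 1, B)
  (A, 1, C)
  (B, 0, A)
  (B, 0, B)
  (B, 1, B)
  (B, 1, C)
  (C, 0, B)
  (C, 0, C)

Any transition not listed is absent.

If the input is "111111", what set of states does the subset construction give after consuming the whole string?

Start in {S}.
Read '1': S→{B}; now {B}.
Read '1': B→{B, C}; now {B, C}.
Read '1': B→{B, C}, C→∅; now {B, C}.
Read '1': B→{B, C}, C→∅; now {B, C}.
Read '1': B→{B, C}, C→∅; now {B, C}.
Read '1': B→{B, C}, C→∅; now {B, C}.

{B, C}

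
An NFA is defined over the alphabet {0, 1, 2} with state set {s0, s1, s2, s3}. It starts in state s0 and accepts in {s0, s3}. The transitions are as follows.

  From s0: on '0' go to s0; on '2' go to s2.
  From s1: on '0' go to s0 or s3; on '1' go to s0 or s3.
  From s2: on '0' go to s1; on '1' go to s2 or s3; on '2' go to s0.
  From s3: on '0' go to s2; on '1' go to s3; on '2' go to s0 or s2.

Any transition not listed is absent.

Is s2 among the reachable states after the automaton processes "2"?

Start in {s0}.
Read '2': {s0} → {s2}.
State s2 is in {s2}.

Yes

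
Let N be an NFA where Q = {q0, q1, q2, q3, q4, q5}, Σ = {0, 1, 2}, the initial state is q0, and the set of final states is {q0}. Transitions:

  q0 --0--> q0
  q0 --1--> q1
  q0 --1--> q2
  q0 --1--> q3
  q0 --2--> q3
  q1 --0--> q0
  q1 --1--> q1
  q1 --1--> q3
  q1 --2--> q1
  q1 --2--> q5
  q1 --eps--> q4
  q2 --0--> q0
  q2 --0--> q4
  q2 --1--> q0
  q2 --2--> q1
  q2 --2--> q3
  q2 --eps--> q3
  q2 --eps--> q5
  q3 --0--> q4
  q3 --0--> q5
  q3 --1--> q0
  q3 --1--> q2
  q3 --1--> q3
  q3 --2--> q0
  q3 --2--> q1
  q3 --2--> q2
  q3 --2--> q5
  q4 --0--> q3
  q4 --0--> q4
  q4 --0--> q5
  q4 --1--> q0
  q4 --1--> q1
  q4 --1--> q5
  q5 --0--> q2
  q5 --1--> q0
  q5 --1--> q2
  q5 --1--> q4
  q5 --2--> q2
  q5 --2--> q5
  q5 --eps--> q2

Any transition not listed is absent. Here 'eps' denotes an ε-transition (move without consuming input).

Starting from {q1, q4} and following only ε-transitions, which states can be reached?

{q1, q4}

Begin with {q1, q4}.
No ε-moves leave this set, so the closure equals the set itself.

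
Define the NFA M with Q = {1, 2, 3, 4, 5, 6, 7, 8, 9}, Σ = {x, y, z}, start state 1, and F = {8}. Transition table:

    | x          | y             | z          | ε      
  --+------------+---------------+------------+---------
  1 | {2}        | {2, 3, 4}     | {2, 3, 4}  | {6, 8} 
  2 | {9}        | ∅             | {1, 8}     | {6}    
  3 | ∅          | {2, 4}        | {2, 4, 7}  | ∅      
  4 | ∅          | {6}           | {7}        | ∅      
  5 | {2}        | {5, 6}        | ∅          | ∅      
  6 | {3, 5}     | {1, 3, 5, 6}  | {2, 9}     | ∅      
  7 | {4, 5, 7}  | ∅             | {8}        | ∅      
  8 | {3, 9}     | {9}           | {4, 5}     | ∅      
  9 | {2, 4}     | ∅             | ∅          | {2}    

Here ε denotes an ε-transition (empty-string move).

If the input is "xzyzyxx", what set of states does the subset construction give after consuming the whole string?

{2, 3, 4, 5, 6, 9}

Start: ε-closure({1}) = {1, 6, 8}.
Read 'x': 1→{2}, 6→{3, 5}, 8→{3, 9}; union {2, 3, 5, 9}; ε-closure = {2, 3, 5, 6, 9}.
Read 'z': 2→{1, 8}, 3→{2, 4, 7}, 5→∅, 6→{2, 9}, 9→∅; union {1, 2, 4, 7, 8, 9}; ε-closure = {1, 2, 4, 6, 7, 8, 9}.
Read 'y': 1→{2, 3, 4}, 2→∅, 4→{6}, 6→{1, 3, 5, 6}, 7→∅, 8→{9}, 9→∅; union {1, 2, 3, 4, 5, 6, 9}; ε-closure = {1, 2, 3, 4, 5, 6, 8, 9}.
Read 'z': 1→{2, 3, 4}, 2→{1, 8}, 3→{2, 4, 7}, 4→{7}, 5→∅, 6→{2, 9}, 8→{4, 5}, 9→∅; union {1, 2, 3, 4, 5, 7, 8, 9}; ε-closure = {1, 2, 3, 4, 5, 6, 7, 8, 9}.
Read 'y': 1→{2, 3, 4}, 2→∅, 3→{2, 4}, 4→{6}, 5→{5, 6}, 6→{1, 3, 5, 6}, 7→∅, 8→{9}, 9→∅; union {1, 2, 3, 4, 5, 6, 9}; ε-closure = {1, 2, 3, 4, 5, 6, 8, 9}.
Read 'x': 1→{2}, 2→{9}, 3→∅, 4→∅, 5→{2}, 6→{3, 5}, 8→{3, 9}, 9→{2, 4}; union {2, 3, 4, 5, 9}; ε-closure = {2, 3, 4, 5, 6, 9}.
Read 'x': 2→{9}, 3→∅, 4→∅, 5→{2}, 6→{3, 5}, 9→{2, 4}; union {2, 3, 4, 5, 9}; ε-closure = {2, 3, 4, 5, 6, 9}.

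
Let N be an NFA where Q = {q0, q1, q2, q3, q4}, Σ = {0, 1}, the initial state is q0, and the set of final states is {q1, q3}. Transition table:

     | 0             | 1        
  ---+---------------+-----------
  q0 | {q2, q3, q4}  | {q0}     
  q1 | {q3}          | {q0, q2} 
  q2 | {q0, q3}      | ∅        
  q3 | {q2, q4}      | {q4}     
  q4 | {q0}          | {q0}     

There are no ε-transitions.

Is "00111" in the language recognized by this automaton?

Start in {q0}.
Read '0': q0→{q2, q3, q4}; now {q2, q3, q4}.
Read '0': q2→{q0, q3}, q3→{q2, q4}, q4→{q0}; now {q0, q2, q3, q4}.
Read '1': q0→{q0}, q2→∅, q3→{q4}, q4→{q0}; now {q0, q4}.
Read '1': q0→{q0}, q4→{q0}; now {q0}.
Read '1': q0→{q0}; now {q0}.
The final set {q0} contains no accepting state.

No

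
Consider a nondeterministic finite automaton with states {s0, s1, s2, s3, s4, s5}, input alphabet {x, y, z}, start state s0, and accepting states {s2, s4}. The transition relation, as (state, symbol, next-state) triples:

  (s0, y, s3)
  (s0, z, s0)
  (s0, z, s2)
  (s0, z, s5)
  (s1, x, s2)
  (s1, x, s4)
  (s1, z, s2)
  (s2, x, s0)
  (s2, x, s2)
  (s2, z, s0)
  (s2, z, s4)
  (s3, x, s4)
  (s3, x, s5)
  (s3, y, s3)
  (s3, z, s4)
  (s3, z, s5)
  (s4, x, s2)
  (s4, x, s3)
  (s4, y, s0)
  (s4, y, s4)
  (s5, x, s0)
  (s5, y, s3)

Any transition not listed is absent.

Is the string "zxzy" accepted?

Yes

Start in {s0}.
Read 'z': {s0} → {s0, s2, s5}.
Read 'x': {s0, s2, s5} → {s0, s2}.
Read 'z': {s0, s2} → {s0, s2, s4, s5}.
Read 'y': {s0, s2, s4, s5} → {s0, s3, s4}.
The final set {s0, s3, s4} contains the accepting state s4.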